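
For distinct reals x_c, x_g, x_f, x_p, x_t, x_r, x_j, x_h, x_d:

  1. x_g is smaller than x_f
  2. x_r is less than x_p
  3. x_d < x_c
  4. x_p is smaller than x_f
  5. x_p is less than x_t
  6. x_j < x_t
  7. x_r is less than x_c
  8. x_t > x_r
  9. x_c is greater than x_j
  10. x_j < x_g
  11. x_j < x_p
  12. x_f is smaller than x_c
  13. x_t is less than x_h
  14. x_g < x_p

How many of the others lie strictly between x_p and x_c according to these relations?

The relations place x_p below x_c. An element lies strictly between them when it is forced above x_p and also forced below x_c.
Above x_p: {x_t, x_f, x_h}. Below x_c: {x_r, x_j, x_d, x_g, x_f}.
Intersection: {x_f} — 1.

1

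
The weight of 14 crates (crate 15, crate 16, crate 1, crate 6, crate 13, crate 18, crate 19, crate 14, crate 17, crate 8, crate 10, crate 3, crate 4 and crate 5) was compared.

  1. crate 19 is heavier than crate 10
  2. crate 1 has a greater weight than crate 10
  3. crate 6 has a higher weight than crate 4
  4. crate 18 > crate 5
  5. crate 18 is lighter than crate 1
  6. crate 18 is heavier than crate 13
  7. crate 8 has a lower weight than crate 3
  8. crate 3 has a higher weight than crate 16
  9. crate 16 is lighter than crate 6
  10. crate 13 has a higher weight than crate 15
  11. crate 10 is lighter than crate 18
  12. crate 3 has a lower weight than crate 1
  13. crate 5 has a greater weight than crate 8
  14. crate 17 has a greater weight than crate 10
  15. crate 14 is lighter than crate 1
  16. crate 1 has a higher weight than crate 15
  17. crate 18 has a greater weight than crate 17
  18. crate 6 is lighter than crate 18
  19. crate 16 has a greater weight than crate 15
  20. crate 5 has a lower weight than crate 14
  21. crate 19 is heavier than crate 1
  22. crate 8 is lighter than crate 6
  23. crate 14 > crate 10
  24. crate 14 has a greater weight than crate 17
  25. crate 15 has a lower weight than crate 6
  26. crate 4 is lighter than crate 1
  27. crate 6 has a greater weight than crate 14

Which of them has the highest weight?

crate 19

Chaining downward from crate 19: directly below it, crate 10, crate 1; then crate 15, crate 3, crate 4, crate 14, crate 18; then crate 16, crate 8, crate 5, crate 17, crate 6, crate 13.
That covers every other element, and nothing is given above crate 19, so crate 19 is the highest weight.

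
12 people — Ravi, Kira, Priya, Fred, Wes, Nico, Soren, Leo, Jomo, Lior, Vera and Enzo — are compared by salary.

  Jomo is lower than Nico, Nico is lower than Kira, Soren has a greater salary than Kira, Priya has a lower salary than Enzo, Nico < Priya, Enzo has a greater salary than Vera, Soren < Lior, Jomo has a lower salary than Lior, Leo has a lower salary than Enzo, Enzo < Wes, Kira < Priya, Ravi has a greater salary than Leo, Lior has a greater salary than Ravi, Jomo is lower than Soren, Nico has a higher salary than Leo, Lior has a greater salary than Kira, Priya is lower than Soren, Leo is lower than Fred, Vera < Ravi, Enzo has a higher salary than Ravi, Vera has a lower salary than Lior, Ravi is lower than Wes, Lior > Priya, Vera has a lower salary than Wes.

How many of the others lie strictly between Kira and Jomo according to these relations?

1

The relations place Jomo below Kira. An element lies strictly between them when it is forced above Jomo and also forced below Kira.
Above Jomo: {Nico, Priya, Enzo, Soren, Wes, Lior}. Below Kira: {Leo, Nico}.
Intersection: {Nico} — 1.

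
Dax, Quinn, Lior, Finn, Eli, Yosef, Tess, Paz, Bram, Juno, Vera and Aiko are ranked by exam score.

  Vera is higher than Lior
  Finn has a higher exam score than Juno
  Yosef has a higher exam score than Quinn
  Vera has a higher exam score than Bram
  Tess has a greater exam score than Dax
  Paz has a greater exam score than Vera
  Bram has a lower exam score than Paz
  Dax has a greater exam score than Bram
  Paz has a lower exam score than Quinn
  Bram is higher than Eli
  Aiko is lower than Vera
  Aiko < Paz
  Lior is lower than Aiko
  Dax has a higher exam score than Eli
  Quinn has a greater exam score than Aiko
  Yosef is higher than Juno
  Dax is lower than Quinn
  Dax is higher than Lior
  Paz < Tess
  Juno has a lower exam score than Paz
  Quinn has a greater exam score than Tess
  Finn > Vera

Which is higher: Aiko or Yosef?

Yosef

Chaining the given relations: Aiko < Vera < Paz < Tess < Quinn < Yosef.
So Aiko < Yosef; Yosef is the higher of the two.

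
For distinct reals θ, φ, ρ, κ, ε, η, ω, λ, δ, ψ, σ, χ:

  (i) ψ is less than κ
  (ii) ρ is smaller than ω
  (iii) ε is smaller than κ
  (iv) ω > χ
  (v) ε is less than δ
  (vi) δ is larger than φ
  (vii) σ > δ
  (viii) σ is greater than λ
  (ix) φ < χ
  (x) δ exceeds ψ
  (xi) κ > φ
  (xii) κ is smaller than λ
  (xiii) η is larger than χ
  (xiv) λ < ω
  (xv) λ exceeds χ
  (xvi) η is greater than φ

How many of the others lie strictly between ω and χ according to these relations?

1

The relations place χ below ω. An element lies strictly between them when it is forced above χ and also forced below ω.
Above χ: {η, λ, σ}. Below ω: {φ, ε, ψ, ρ, κ, λ}.
Intersection: {λ} — 1.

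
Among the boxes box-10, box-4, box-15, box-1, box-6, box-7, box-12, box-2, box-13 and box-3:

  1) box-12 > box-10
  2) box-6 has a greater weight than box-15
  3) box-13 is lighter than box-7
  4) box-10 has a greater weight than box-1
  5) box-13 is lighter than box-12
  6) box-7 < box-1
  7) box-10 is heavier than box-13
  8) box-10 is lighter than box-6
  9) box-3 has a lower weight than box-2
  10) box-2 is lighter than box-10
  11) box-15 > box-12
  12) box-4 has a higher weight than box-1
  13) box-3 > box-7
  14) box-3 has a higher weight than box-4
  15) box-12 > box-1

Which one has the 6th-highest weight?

box-3

Chaining the given pairs: box-13 < box-7 < box-1 < box-4 < box-3 < box-2 < box-10 < box-12 < box-15 < box-6.
The 6th largest is box-3.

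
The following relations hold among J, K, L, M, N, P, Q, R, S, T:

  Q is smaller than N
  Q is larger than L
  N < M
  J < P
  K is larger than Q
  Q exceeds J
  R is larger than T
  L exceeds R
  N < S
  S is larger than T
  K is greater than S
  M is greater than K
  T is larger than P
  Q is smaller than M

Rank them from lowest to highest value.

J < P < T < R < L < Q < N < S < K < M

Nothing is placed below J, so it is least; from there J < P; P < T; T < R; R < L; L < Q; Q < N; N < S; S < K; K < M, each given directly.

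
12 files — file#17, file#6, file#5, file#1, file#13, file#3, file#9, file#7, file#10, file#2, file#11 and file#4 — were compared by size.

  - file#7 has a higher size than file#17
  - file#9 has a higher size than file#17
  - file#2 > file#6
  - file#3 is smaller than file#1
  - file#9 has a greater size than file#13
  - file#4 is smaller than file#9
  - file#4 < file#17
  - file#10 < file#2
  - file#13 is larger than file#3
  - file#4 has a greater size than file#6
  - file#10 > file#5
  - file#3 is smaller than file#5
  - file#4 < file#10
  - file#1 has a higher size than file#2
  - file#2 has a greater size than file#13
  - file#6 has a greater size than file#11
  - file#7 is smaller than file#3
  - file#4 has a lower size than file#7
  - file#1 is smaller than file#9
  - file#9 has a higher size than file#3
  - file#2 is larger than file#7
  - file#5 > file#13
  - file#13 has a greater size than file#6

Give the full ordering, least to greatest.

file#11 < file#6 < file#4 < file#17 < file#7 < file#3 < file#13 < file#5 < file#10 < file#2 < file#1 < file#9

Nothing is placed below file#11, so it is least; from there file#11 < file#6; file#6 < file#4; file#4 < file#17; file#17 < file#7; file#7 < file#3; file#3 < file#13; file#13 < file#5; file#5 < file#10; file#10 < file#2; file#2 < file#1; file#1 < file#9, each given directly.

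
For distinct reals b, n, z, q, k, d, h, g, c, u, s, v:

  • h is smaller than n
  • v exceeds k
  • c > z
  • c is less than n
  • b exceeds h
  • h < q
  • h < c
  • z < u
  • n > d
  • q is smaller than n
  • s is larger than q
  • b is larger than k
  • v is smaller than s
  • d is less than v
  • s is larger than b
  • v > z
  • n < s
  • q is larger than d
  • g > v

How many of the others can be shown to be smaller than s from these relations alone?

9

The elements the relations force below s are h, d, z, c, k, q, n, v, b — no chain reaches any other.
That is 9.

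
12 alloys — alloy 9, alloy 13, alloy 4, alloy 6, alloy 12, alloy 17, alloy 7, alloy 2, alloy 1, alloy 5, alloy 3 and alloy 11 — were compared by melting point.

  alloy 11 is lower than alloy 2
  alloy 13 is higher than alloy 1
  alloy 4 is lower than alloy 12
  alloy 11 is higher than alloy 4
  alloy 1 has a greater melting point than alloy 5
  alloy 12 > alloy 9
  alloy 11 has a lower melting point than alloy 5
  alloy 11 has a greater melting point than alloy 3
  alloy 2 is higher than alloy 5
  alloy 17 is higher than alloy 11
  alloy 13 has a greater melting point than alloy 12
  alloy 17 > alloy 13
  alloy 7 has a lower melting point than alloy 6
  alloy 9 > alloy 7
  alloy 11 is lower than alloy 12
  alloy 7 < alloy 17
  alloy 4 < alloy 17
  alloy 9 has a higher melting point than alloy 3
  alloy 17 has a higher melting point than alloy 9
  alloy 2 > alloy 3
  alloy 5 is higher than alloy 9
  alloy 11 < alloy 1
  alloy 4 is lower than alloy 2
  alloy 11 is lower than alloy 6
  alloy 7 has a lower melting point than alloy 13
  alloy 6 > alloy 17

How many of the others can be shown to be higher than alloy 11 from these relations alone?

The elements the relations force above alloy 11 are alloy 5, alloy 2, alloy 1, alloy 12, alloy 13, alloy 17, alloy 6 — no chain reaches any other.
That is 7.

7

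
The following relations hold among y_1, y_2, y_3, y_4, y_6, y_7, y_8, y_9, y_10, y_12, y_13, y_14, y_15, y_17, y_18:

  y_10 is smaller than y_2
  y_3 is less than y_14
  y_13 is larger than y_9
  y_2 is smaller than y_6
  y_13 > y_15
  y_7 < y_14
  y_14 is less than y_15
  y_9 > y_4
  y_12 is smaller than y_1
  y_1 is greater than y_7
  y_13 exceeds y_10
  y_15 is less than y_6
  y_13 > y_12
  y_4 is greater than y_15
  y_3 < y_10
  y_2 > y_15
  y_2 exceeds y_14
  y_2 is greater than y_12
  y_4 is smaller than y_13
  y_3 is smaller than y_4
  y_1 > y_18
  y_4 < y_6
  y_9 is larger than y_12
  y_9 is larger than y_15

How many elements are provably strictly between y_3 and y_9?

3

The relations place y_3 below y_9. An element lies strictly between them when it is forced above y_3 and also forced below y_9.
Above y_3: {y_14, y_15, y_10, y_4, y_2, y_13, y_6}. Below y_9: {y_7, y_14, y_12, y_15, y_4}.
Intersection: {y_14, y_15, y_4} — 3.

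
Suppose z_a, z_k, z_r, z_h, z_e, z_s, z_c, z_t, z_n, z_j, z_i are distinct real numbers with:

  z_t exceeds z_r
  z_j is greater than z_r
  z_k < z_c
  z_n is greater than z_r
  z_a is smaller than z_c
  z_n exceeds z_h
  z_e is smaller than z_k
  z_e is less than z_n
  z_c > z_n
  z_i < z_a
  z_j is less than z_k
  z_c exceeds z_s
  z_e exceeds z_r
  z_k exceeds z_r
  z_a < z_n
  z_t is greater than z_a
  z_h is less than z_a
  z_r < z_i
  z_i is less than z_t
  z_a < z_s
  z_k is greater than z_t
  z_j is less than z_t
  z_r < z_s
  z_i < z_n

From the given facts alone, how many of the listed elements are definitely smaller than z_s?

From z_s the given relations immediately reach z_r, z_a.
From those, z_i, z_h — 4 in total.
Nothing else is reachable below z_s; 4 in all.

4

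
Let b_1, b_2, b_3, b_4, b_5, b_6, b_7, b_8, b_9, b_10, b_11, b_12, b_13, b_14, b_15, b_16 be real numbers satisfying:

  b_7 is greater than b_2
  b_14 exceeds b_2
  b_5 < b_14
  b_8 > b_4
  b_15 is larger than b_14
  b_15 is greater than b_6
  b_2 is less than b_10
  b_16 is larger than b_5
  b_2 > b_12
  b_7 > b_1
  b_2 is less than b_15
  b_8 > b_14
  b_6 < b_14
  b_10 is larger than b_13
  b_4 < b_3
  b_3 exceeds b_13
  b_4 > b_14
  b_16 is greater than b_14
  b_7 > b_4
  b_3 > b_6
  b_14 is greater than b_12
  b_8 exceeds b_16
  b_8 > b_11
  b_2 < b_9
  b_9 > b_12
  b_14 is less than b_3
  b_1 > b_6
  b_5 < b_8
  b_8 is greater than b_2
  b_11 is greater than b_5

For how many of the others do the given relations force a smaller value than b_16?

Directly below b_16: b_5, b_14.
One step further: b_12, b_6, b_2 (5 so far).
No other element is forced below b_16 by the given relations, so the count is 5.

5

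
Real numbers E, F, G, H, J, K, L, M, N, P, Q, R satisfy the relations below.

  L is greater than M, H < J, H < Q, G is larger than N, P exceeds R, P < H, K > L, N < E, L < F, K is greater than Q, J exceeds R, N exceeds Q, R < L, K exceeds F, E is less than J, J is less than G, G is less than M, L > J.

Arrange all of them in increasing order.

Nothing is placed below R, so it is least; from there R < P; P < H; H < Q; Q < N; N < E; E < J; J < G; G < M; M < L; L < F; F < K, each given directly.

R < P < H < Q < N < E < J < G < M < L < F < K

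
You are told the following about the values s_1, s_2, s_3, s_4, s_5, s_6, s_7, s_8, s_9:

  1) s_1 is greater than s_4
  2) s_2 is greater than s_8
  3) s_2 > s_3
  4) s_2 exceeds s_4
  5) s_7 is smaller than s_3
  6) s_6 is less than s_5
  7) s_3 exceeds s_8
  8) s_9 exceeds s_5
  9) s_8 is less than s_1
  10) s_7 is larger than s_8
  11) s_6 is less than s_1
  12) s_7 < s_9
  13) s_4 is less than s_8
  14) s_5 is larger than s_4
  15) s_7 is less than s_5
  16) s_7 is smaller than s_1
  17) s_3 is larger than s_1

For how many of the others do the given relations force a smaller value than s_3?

From s_3 the given relations immediately reach s_8, s_7, s_1.
From those, s_4, s_6 — 5 in total.
Nothing else is reachable below s_3; 5 in all.

5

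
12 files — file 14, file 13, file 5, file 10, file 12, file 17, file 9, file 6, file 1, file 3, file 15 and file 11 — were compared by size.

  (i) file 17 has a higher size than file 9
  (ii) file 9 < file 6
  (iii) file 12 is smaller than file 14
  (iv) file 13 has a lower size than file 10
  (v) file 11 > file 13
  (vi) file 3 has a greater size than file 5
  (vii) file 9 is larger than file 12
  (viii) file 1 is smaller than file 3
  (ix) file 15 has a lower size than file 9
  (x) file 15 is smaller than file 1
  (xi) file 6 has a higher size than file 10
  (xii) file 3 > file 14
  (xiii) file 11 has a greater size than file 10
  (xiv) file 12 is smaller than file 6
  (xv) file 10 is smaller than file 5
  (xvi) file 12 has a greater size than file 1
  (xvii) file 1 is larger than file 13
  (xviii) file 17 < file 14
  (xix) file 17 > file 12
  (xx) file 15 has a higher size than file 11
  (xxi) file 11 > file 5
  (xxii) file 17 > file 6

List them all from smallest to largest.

file 13 < file 10 < file 5 < file 11 < file 15 < file 1 < file 12 < file 9 < file 6 < file 17 < file 14 < file 3

Each adjacent pair is fixed by a given relation: file 13 < file 10; file 10 < file 5; file 5 < file 11; file 11 < file 15; file 15 < file 1; file 1 < file 12; file 12 < file 9; file 9 < file 6; file 6 < file 17; file 17 < file 14; file 14 < file 3. Chaining them end to end gives the full order.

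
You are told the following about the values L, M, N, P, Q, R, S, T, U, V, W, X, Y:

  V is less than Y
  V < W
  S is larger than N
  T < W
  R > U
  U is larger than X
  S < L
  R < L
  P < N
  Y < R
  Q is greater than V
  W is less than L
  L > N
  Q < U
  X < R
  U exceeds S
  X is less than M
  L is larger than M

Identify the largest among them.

L

Chaining downward from L: directly below it, M, N, S, W, R; then X, V, Y, T, P, U; then Q.
That covers every other element, and nothing is given above L, so L is the largest.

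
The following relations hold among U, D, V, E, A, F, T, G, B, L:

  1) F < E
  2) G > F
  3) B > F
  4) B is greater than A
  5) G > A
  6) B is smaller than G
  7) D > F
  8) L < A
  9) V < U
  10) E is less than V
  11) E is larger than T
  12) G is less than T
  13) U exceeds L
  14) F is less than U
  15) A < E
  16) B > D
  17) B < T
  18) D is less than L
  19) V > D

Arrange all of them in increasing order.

F < D < L < A < B < G < T < E < V < U

Nothing is placed below F, so it is least; from there F < D; D < L; L < A; A < B; B < G; G < T; T < E; E < V; V < U, each given directly.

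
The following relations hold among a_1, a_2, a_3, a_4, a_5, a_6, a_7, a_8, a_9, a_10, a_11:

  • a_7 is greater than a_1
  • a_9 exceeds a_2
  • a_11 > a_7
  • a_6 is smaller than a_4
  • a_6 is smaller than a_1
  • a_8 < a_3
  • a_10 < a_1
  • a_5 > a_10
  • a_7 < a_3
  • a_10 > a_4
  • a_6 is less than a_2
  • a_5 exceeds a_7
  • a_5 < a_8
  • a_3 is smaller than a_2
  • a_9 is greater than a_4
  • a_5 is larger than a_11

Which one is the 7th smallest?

a_5

Piecing the relations together gives one ordering: a_6 < a_4 < a_10 < a_1 < a_7 < a_11 < a_5 < a_8 < a_3 < a_2 < a_9.
The 7th smallest is a_5.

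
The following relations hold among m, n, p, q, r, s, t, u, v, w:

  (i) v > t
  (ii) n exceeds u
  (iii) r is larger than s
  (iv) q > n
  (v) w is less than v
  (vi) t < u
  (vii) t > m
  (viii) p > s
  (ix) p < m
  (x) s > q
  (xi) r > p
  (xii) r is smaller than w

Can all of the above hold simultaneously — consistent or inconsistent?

inconsistent

We have s < p stated directly, yet also p < m < t < u < n < q < s by chaining the others — so p < s. Contradiction.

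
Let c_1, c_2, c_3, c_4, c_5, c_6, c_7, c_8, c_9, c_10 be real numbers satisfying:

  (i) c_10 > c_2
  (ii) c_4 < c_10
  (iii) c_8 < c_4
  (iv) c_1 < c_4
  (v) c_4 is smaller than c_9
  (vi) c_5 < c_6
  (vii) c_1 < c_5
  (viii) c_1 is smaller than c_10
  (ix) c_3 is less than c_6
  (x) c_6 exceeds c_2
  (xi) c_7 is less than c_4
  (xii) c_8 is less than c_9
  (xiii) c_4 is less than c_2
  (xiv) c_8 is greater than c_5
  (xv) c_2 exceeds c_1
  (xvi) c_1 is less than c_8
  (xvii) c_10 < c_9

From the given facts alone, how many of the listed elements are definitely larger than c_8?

5

From c_8 the given relations immediately reach c_4, c_9.
From those, c_2, c_10 — 4 in total.
From those, c_6 — 5 in total.
Nothing else is reachable above c_8; 5 in all.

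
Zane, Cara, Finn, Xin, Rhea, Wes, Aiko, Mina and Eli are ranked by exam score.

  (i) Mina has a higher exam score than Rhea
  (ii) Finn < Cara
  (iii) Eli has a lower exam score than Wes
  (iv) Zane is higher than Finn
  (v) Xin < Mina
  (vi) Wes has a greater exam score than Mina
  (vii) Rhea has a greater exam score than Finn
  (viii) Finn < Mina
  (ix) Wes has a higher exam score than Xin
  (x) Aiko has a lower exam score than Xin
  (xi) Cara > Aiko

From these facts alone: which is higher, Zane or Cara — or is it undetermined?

undetermined

Following every chain through Cara: below Cara we get Finn, Aiko.
Zane is not reached, and no chain runs the other way from Zane to Cara.
So the given relations leave the order of Cara and Zane undetermined.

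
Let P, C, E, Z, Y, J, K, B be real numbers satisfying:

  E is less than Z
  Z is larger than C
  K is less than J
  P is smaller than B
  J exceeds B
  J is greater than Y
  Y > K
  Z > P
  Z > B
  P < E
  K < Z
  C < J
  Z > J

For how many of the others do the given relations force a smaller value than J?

5

Directly below J: C, K, Y, B.
One step further: P (5 so far).
Nothing else is reachable below J; 5 in all.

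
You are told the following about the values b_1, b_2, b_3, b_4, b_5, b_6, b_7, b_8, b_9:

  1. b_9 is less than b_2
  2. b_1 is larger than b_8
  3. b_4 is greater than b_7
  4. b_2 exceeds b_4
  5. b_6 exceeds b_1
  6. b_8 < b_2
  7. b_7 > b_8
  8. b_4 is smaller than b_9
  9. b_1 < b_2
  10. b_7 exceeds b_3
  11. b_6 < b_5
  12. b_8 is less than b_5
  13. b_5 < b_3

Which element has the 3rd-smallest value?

b_6

The consecutive relations fix a unique order: b_8 < b_1 < b_6 < b_5 < b_3 < b_7 < b_4 < b_9 < b_2.
Counting 3 from the smallest end gives b_6.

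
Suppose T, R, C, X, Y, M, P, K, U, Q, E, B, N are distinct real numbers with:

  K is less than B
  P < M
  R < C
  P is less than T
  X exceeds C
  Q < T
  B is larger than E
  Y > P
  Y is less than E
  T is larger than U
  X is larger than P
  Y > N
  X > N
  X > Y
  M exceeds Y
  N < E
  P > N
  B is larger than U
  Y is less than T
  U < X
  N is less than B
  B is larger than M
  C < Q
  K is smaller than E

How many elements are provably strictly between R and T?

2

The relations place R below T. An element lies strictly between them when it is forced above R and also forced below T.
Above R: {C, Q, X}. Below T: {N, U, P, Y, C, Q}.
Intersection: {C, Q} — 2.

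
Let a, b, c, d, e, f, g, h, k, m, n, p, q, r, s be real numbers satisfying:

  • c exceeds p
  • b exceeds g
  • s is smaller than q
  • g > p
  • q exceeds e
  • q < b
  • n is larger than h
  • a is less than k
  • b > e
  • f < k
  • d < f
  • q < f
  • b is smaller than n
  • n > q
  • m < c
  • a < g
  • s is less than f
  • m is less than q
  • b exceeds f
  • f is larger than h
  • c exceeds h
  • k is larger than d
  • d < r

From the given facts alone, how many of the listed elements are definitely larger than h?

The elements the relations force above h are f, b, n, c, k — no chain reaches any other.
That is 5.

5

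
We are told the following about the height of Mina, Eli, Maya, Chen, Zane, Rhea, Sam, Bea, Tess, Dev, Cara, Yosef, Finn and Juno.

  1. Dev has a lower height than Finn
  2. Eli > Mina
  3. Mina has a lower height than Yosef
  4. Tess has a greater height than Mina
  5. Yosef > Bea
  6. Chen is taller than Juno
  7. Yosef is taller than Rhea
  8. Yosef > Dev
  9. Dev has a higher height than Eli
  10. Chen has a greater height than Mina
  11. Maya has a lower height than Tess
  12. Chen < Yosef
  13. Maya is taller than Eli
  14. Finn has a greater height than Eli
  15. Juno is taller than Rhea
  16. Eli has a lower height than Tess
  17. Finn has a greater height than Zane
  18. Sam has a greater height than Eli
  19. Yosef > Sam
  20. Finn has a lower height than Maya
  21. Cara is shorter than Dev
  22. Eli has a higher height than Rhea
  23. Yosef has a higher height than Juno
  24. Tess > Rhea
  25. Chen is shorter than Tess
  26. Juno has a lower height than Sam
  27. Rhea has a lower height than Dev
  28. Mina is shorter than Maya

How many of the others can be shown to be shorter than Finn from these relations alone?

6

Directly below Finn: Eli, Zane, Dev.
One step further: Mina, Rhea, Cara (6 so far).
No other element is forced below Finn by the given relations, so the count is 6.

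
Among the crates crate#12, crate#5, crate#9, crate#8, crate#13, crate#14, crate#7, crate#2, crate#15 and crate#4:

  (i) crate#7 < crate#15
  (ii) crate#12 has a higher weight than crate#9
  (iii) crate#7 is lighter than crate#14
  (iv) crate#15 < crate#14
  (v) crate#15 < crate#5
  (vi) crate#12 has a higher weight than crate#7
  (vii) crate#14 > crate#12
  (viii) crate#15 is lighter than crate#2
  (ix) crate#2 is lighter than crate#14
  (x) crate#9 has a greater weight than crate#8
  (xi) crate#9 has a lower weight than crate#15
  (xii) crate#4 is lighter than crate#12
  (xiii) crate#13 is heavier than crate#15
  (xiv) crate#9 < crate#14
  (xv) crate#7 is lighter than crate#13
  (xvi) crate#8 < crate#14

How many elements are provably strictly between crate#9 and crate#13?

1

The relations place crate#9 below crate#13. An element lies strictly between them when it is forced above crate#9 and also forced below crate#13.
Above crate#9: {crate#12, crate#15, crate#2, crate#14, crate#5}. Below crate#13: {crate#8, crate#7, crate#15}.
Intersection: {crate#15} — 1.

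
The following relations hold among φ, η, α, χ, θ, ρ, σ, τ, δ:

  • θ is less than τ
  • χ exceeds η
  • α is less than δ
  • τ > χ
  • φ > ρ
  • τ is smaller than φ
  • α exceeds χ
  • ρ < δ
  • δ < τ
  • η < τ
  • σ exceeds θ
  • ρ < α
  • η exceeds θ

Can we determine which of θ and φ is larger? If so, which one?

φ

θ < η < χ < α < δ < τ < φ, by transitivity through η, χ, α, δ, τ.
So φ is larger.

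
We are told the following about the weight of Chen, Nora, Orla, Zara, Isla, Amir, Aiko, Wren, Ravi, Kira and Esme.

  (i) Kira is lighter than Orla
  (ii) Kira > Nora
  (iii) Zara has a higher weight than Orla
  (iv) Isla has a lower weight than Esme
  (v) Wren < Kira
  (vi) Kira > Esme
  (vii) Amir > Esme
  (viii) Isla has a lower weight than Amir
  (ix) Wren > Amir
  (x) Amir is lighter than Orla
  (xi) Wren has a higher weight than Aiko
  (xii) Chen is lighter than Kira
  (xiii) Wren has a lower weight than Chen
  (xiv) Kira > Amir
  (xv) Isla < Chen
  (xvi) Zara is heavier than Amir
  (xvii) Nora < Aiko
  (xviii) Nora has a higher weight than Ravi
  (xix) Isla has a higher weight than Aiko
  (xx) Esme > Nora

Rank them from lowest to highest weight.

Each adjacent pair is fixed by a given relation: Ravi < Nora; Nora < Aiko; Aiko < Isla; Isla < Esme; Esme < Amir; Amir < Wren; Wren < Chen; Chen < Kira; Kira < Orla; Orla < Zara. Chaining them end to end gives the full order.

Ravi < Nora < Aiko < Isla < Esme < Amir < Wren < Chen < Kira < Orla < Zara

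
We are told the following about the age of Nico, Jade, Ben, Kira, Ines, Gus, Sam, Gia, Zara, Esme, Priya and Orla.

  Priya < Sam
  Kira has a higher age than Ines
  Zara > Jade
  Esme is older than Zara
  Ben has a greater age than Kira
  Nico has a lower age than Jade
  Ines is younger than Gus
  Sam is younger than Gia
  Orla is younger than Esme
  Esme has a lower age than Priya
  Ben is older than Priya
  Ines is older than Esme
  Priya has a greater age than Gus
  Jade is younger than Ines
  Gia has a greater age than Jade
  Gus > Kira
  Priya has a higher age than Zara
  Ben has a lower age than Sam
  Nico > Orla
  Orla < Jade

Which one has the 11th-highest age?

Nico

The consecutive relations fix a unique order: Orla < Nico < Jade < Zara < Esme < Ines < Kira < Gus < Priya < Ben < Sam < Gia.
Counting 11 from the largest end gives Nico.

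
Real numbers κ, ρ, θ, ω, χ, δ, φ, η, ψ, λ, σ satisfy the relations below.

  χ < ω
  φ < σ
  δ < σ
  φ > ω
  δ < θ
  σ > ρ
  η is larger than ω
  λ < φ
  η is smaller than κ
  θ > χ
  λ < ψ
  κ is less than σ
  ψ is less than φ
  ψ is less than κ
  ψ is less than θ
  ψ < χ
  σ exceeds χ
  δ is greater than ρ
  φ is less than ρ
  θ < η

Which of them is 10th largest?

The consecutive relations fix a unique order: λ < ψ < χ < ω < φ < ρ < δ < θ < η < κ < σ.
The 10th largest is ψ.

ψ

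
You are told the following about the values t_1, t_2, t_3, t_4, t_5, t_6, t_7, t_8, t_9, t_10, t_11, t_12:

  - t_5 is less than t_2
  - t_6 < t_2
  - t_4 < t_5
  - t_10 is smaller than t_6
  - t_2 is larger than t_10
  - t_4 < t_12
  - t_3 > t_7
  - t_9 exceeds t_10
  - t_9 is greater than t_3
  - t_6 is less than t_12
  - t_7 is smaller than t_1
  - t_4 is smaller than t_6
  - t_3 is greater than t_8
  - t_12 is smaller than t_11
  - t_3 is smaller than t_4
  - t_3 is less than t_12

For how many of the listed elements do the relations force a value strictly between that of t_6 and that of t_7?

The relations place t_7 below t_6. An element lies strictly between them when it is forced above t_7 and also forced below t_6.
Above t_7: {t_3, t_1, t_4, t_12, t_9, t_5, t_11, t_2}. Below t_6: {t_8, t_10, t_3, t_4}.
Intersection: {t_3, t_4} — 2.

2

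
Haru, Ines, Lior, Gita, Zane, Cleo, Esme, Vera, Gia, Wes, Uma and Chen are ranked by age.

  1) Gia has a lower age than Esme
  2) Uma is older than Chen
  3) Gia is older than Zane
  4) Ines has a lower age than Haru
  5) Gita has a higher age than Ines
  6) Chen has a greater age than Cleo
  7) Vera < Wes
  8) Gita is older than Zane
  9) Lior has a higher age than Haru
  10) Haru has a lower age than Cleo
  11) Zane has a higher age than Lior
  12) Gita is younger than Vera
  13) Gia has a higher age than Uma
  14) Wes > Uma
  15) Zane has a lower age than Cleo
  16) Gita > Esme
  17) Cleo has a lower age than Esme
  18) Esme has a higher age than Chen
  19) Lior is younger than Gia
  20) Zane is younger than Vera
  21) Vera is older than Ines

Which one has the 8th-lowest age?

Gia

Piecing the relations together gives one ordering: Ines < Haru < Lior < Zane < Cleo < Chen < Uma < Gia < Esme < Gita < Vera < Wes.
The 8th smallest is Gia.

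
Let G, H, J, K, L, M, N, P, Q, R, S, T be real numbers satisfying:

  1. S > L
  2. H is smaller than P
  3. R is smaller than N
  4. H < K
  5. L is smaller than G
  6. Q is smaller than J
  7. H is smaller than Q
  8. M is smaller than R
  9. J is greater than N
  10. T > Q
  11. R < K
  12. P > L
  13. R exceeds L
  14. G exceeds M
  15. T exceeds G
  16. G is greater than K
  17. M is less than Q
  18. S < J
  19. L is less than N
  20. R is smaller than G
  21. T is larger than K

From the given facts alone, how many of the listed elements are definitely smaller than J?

The elements the relations force below J are M, L, H, Q, R, S, N — no chain reaches any other.
That is 7.

7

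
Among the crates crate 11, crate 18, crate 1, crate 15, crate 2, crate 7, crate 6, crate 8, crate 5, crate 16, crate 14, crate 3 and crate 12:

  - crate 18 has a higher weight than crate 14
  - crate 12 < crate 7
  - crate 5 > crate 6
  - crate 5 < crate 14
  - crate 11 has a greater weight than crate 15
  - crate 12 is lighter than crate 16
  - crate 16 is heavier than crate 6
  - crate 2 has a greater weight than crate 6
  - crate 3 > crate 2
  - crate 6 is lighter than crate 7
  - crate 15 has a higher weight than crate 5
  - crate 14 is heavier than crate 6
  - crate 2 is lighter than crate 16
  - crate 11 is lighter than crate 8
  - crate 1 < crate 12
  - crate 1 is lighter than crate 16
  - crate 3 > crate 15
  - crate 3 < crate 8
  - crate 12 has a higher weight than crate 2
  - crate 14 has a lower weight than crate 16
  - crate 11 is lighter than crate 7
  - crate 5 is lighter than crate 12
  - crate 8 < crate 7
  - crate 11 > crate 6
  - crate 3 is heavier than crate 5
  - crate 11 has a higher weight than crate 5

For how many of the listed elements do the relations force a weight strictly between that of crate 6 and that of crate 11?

2

Chaining upward from crate 6 reaches: crate 5, crate 2, crate 15, crate 14, crate 3, crate 8, crate 18, crate 12, crate 16, crate 7.
Chaining downward from crate 11 reaches: crate 5, crate 15.
Strictly between crate 6 and crate 11 are those in both lists: crate 5, crate 15 — 2 elements.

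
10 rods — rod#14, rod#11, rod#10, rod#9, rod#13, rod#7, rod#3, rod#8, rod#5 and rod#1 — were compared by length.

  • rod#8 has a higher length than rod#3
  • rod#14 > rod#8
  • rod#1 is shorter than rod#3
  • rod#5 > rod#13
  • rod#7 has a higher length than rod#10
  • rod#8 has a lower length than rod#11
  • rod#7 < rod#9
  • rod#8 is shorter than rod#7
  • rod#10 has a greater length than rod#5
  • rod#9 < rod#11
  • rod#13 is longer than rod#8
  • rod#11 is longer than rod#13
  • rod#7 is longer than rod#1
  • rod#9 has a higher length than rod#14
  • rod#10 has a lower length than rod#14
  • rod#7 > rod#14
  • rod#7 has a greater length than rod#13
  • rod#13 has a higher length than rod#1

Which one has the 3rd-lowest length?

rod#8

Chaining the given pairs: rod#1 < rod#3 < rod#8 < rod#13 < rod#5 < rod#10 < rod#14 < rod#7 < rod#9 < rod#11.
Counting 3 from the smallest end gives rod#8.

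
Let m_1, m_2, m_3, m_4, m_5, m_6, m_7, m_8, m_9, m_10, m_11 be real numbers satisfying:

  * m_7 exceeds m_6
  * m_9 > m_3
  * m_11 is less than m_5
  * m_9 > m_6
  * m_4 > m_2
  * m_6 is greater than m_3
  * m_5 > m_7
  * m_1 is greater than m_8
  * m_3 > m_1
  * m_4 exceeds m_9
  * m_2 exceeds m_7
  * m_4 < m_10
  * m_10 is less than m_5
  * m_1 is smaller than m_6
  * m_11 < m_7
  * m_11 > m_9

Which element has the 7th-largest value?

m_9

The consecutive relations fix a unique order: m_8 < m_1 < m_3 < m_6 < m_9 < m_11 < m_7 < m_2 < m_4 < m_10 < m_5.
The 7th largest is m_9.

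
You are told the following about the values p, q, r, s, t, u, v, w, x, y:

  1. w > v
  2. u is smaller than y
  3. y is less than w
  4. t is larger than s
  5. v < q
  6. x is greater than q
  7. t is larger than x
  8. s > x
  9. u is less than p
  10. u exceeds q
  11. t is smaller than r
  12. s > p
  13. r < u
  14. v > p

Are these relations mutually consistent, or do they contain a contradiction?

We have u < p stated directly, yet also p < v < q < x < s < t < r < u by chaining the others — so p < u. Contradiction.

inconsistent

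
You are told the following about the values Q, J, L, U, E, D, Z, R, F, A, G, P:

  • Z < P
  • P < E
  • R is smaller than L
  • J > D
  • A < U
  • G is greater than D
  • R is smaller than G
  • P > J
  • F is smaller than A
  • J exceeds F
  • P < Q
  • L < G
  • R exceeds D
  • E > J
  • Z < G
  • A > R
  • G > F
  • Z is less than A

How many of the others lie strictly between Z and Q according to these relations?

Chaining upward from Z reaches: A, P, U, G, E.
Chaining downward from Q reaches: D, F, J, P.
Strictly between Z and Q are those in both lists: P — 1 element.

1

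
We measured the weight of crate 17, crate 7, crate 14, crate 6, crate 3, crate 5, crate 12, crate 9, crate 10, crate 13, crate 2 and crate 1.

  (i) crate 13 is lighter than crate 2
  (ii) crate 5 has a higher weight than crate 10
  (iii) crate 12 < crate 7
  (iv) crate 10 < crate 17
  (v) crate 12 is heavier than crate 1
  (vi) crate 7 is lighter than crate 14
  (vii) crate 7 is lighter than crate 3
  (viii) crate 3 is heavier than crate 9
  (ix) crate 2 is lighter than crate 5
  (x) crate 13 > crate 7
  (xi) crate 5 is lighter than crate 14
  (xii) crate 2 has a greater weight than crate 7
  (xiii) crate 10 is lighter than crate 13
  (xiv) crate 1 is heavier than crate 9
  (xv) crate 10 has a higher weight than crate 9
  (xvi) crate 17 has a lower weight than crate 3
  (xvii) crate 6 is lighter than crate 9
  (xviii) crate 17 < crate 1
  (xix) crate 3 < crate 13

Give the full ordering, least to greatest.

Nothing is placed below crate 6, so it is least; from there crate 6 < crate 9; crate 9 < crate 10; crate 10 < crate 17; crate 17 < crate 1; crate 1 < crate 12; crate 12 < crate 7; crate 7 < crate 3; crate 3 < crate 13; crate 13 < crate 2; crate 2 < crate 5; crate 5 < crate 14, each given directly.

crate 6 < crate 9 < crate 10 < crate 17 < crate 1 < crate 12 < crate 7 < crate 3 < crate 13 < crate 2 < crate 5 < crate 14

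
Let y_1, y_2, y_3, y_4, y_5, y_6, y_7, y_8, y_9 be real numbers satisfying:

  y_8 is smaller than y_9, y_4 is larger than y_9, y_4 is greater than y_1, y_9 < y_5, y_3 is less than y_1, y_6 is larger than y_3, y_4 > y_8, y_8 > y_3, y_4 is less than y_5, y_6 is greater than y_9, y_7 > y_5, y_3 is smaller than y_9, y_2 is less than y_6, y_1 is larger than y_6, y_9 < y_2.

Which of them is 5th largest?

Piecing the relations together gives one ordering: y_3 < y_8 < y_9 < y_2 < y_6 < y_1 < y_4 < y_5 < y_7.
The 5th largest is y_6.

y_6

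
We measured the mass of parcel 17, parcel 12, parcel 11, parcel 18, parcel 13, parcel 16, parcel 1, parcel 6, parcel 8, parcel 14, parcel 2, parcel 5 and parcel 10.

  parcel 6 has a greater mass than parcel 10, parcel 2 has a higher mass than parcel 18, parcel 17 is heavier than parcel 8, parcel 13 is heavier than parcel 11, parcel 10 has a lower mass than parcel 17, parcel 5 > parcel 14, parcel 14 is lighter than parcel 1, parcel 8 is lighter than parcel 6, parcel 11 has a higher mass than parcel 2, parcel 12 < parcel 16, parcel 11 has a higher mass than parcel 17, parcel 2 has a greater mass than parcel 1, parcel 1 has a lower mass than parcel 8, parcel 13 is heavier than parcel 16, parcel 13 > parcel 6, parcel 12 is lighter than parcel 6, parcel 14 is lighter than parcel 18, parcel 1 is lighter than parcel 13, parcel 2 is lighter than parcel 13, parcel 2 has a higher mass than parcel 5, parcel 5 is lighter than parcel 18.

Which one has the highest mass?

parcel 12 is not greatest since parcel 12 < parcel 6; parcel 10 is not greatest since parcel 10 < parcel 17; parcel 14 is not greatest since parcel 14 < parcel 1; parcel 5 is not greatest since parcel 5 < parcel 18; parcel 18 is not greatest since parcel 18 < parcel 2; parcel 1 is not greatest since parcel 1 < parcel 2; parcel 8 is not greatest since parcel 8 < parcel 17; parcel 6 is not greatest since parcel 6 < parcel 13; parcel 17 is not greatest since parcel 17 < parcel 11; parcel 16 is not greatest since parcel 16 < parcel 13; parcel 2 is not greatest since parcel 2 < parcel 13; parcel 11 is not greatest since parcel 11 < parcel 13.
Only parcel 13 has nothing above it, so parcel 13 is the highest mass.

parcel 13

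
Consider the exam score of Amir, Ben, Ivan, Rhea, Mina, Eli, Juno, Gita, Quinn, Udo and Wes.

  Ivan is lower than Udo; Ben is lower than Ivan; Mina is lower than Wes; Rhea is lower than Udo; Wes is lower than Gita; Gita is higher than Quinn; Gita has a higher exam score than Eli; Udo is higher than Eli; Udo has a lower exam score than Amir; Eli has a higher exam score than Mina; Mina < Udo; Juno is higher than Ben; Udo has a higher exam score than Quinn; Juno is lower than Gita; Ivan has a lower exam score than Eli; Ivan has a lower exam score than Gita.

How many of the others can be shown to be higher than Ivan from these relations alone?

From Ivan the given relations immediately reach Eli, Gita, Udo.
From those, Amir — 4 in total.
No other element is forced above Ivan by the given relations, so the count is 4.

4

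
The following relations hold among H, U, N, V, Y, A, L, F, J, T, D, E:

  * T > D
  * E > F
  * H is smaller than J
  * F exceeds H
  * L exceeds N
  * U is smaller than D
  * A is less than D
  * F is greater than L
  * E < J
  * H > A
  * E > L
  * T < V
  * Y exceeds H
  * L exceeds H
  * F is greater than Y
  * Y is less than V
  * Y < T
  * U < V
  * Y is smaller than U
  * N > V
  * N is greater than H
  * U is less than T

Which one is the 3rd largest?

F

Chaining the given pairs: A < H < Y < U < D < T < V < N < L < F < E < J.
The 3rd largest is F.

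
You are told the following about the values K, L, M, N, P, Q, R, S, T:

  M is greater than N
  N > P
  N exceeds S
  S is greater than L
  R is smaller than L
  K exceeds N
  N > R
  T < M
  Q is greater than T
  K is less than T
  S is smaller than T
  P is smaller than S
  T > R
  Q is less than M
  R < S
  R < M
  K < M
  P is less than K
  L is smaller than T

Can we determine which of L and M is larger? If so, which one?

L < S and S < N give L < N.
With N < K: L < S < N < K.
Then K < T extends the chain to T.
With T < Q: L < S < N < K < T < Q.
Then Q < M extends the chain to M.
So M is larger.

M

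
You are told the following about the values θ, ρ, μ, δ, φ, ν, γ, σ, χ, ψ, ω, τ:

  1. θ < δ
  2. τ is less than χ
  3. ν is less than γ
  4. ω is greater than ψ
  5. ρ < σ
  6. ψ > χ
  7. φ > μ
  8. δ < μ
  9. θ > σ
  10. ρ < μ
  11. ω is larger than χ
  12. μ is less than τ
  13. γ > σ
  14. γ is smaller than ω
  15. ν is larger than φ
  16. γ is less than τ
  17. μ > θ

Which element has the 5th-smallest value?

Piecing the relations together gives one ordering: ρ < σ < θ < δ < μ < φ < ν < γ < τ < χ < ψ < ω.
Counting 5 from the smallest end gives μ.

μ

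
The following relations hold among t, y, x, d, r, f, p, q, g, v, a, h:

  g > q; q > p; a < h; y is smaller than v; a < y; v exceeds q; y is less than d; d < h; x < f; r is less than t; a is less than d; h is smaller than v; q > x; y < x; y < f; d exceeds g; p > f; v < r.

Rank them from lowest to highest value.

a < y < x < f < p < q < g < d < h < v < r < t

The consecutive links are each given: a < y; y < x; x < f; f < p; p < q; q < g; g < d; d < h; h < v; v < r; r < t.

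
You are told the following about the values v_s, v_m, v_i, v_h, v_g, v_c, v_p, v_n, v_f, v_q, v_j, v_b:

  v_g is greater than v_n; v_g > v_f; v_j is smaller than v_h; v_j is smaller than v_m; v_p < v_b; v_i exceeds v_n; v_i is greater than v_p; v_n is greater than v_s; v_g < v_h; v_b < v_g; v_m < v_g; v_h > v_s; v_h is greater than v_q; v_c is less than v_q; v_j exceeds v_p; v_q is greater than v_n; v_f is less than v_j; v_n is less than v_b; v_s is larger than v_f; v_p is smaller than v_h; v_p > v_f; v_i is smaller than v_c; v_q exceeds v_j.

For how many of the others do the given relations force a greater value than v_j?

4

The elements the relations force above v_j are v_m, v_q, v_g, v_h — no chain reaches any other.
That is 4.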